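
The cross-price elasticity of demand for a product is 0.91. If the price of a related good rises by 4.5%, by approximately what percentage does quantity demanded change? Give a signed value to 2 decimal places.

%ΔQ ≈ E × %ΔP_y = (0.91) × (4.5%) ≈ 4.10%.

4.10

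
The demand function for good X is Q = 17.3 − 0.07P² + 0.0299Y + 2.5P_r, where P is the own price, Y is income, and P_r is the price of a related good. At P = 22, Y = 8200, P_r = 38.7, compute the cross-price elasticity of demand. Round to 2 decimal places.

0.30

Evaluating quantity at (P, Y, P_r) gives Q = 17.3 − 0.07(22)² + 0.0299(8200) + 2.5(38.7) = 17.3 − 33.88 + 245.18 + 96.75 = 325.35.
∂Q/∂P_r = +2.5, so E_xy = 2.5·(38.7/325.35) ≈ 0.30.
E_xy > 0: the goods are substitutes.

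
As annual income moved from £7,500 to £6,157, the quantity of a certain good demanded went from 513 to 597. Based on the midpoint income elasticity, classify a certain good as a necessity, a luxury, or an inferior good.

%ΔQ = (597 − 513)/[(513+597)/2] = 84/555 ≈ 0.1514.
%ΔY = (6,157 − 7,500)/[(7,500+6,157)/2] = -1343/6828.5 ≈ -0.1967.
E_I = %ΔQ/%ΔY ≈ -0.770.
E_I < 0: inferior good.

inferior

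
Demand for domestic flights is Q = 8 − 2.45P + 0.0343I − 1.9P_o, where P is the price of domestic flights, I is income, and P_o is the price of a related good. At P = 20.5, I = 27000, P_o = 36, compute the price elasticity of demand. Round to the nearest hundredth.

Evaluating quantity at (P, I, P_o) gives Q = 8 − 2.45(20.5) + 0.0343(27000) − 1.9(36) = 8 − 50.225 + 926.1 − 68.4 = 815.475.
∂Q/∂P = −2.45, so E_p = (−2.45)·(20.5/815.475) ≈ -0.06.
|E_p| < 1: demand is inelastic.

-0.06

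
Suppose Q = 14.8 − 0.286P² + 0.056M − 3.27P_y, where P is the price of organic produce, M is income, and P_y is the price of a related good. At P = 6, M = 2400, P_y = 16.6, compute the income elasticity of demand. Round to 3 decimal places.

Evaluating quantity at (P, M, P_y) gives Q = 14.8 − 0.286(6)² + 0.056(2400) − 3.27(16.6) = 14.8 − 10.296 + 134.4 − 54.282 = 84.622.
∂Q/∂M = +0.056, so E_I = 0.056·(2400/84.622) ≈ 1.588.
E_I > 1: normal good (luxury).

1.588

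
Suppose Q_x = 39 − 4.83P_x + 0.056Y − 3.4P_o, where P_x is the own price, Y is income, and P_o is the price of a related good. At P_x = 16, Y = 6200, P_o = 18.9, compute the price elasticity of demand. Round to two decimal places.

-0.32

Evaluating quantity at (P_x, Y, P_o) gives Q_x = 39 − 4.83(16) + 0.056(6200) − 3.4(18.9) = 39 − 77.28 + 347.2 − 64.26 = 244.66.
∂Q_x/∂P_x = −4.83, so E_p = (−4.83)·(16/244.66) ≈ -0.32.
|E_p| < 1: demand is inelastic.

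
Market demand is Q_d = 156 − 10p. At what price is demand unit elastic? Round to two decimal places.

7.80

For linear demand Q_d = a − bp, E = −bp/(a − bp). |E| = 1 ⇒ bp = a − bp ⇒ p = a/(2b).
p = 156/(2·10) = 7.80.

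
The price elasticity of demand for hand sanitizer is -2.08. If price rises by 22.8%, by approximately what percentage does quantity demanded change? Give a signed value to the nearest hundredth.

-47.42

%ΔQ ≈ E × %ΔP = (-2.08) × (22.8%) ≈ -47.42%.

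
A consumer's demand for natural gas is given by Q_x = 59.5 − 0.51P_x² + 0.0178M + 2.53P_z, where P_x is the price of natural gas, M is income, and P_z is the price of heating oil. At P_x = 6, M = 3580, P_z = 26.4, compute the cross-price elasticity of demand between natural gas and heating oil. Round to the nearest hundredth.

At the given point, Q_x = 59.5 − 0.51(6)² + 0.0178(3580) + 2.53(26.4) = 59.5 − 18.36 + 63.724 + 66.792 = 171.656.
∂Q_x/∂P_z = +2.53, so E_xy = 2.53·(26.4/171.656) ≈ 0.39.
E_xy > 0: the goods are substitutes.

0.39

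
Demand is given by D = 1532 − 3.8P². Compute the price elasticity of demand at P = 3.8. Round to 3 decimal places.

-0.074

At P = 3.8, D = 1477.128.
dD/dP = −2·3.8·P = −28.88.
Point elasticity E = (dD/dP)·(P/D) = -28.88 × 3.8/1477.128 ≈ -0.074.
|E| < 1, so demand is inelastic at this price.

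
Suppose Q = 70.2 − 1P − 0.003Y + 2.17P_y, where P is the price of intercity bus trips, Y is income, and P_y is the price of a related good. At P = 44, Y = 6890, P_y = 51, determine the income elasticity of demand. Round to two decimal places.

Evaluating quantity at (P, Y, P_y) gives Q = 70.2 − 1(44) − 0.003(6890) + 2.17(51) = 70.2 − 44 − 20.67 + 110.67 = 116.2.
∂Q/∂Y = −0.003, so E_I = -0.003·(6890/116.2) ≈ -0.18.
E_I < 0: inferior good.

-0.18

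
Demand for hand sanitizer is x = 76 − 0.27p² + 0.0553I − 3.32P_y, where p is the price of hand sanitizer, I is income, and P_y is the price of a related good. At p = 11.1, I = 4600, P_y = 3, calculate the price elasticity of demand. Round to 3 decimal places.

-0.232

Evaluating quantity at (p, I, P_y) gives x = 76 − 0.27(11.1)² + 0.0553(4600) − 3.32(3) = 76 − 33.2667 + 254.38 − 9.96 = 287.1533.
∂x/∂p = −2·0.27·p = -5.994, so E_p = -5.994·(11.1/287.1533) ≈ -0.232.
|E_p| < 1: demand is inelastic.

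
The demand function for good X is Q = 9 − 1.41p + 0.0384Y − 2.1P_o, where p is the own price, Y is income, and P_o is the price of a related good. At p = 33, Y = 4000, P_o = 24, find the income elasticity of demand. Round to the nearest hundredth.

At the given point, Q = 9 − 1.41(33) + 0.0384(4000) − 2.1(24) = 9 − 46.53 + 153.6 − 50.4 = 65.67.
∂Q/∂Y = +0.0384, so E_I = 0.0384·(4000/65.67) ≈ 2.34.
E_I > 1: normal good (luxury).

2.34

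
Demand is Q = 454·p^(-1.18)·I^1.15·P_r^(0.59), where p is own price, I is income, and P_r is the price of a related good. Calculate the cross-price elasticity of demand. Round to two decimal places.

For a Cobb–Douglas (constant-elasticity) form Q = A·P_r^α·…, the elasticity with respect to P_r equals the exponent α at every point.
Here the exponent on P_r is 0.59, so the cross-price elasticity of demand is 0.59.

0.59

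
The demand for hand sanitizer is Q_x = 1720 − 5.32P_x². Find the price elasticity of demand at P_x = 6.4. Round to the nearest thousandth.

-0.290

At P_x = 6.4, Q_x = 1502.0928.
dQ_x/dP_x = −2·5.32·P_x = −68.096.
Point elasticity E = (dQ_x/dP_x)·(P_x/Q_x) = -68.096 × 6.4/1502.0928 ≈ -0.290.
|E| < 1, so demand is inelastic at this price.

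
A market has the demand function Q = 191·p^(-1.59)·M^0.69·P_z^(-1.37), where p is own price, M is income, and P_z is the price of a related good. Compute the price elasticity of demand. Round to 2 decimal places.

-1.59

For a Cobb–Douglas (constant-elasticity) form Q = A·p^α·…, the elasticity with respect to p equals the exponent α at every point.
Here the exponent on p is -1.59, so the price elasticity of demand is -1.59.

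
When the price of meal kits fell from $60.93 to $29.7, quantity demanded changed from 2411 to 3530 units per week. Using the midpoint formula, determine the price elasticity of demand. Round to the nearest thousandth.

-0.547

%ΔQ = (3530 − 2411)/[(2411 + 3530)/2] = 1119/2970.5 ≈ 0.3767.
%Δp = (29.7 − 60.93)/[(60.93 + 29.7)/2] = -31.23/45.315 ≈ -0.6892.
Arc elasticity E = %ΔQ/%Δp ≈ 0.3767/-0.6892 ≈ -0.547.
|E| < 1: demand is inelastic over this range.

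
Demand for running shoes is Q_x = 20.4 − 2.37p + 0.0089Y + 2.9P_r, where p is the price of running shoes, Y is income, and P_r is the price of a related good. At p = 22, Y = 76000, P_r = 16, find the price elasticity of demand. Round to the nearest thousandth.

-0.075

At the given point, Q_x = 20.4 − 2.37(22) + 0.0089(76000) + 2.9(16) = 20.4 − 52.14 + 676.4 + 46.4 = 691.06.
∂Q_x/∂p = −2.37, so E_p = (−2.37)·(22/691.06) ≈ -0.075.
|E_p| < 1: demand is inelastic.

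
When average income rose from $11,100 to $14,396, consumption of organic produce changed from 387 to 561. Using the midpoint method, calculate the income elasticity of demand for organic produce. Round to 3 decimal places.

%ΔQ = (561 − 387)/[(387+561)/2] = 174/474 ≈ 0.3671.
%ΔY = (14,396 − 11,100)/[(11,100+14,396)/2] = 3296/12748 ≈ 0.2586.
E_I = %ΔQ/%ΔY ≈ 1.420.
E_I > 1: normal good (luxury).

1.420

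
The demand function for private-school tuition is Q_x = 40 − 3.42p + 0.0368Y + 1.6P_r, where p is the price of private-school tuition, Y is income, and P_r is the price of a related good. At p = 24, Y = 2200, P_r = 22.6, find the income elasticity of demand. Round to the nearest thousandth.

1.079

Substituting, Q_x = 40 − 3.42(24) + 0.0368(2200) + 1.6(22.6) = 40 − 82.08 + 80.96 + 36.16 = 75.04.
∂Q_x/∂Y = +0.0368, so E_I = 0.0368·(2200/75.04) ≈ 1.079.
E_I > 1: normal good (luxury).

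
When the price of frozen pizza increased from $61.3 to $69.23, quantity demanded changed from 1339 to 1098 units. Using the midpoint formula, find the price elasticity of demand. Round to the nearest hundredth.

-1.63

%Δq = (1098 − 1339)/[(1339 + 1098)/2] = -241/1218.5 ≈ -0.1978.
%ΔP = (69.23 − 61.3)/[(61.3 + 69.23)/2] = 7.93/65.265 ≈ 0.1215.
Arc elasticity E = %Δq/%ΔP ≈ -0.1978/0.1215 ≈ -1.63.
|E| > 1: demand is elastic over this range.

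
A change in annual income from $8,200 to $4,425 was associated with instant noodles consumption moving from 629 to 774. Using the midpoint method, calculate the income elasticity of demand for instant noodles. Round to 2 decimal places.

-0.35

%ΔQ = (774 − 629)/[(629+774)/2] = 145/701.5 ≈ 0.2067.
%ΔI = (4,425 − 8,200)/[(8,200+4,425)/2] = -3775/6312.5 ≈ -0.5980.
E_I = %ΔQ/%ΔI ≈ -0.35.
E_I < 0: inferior good.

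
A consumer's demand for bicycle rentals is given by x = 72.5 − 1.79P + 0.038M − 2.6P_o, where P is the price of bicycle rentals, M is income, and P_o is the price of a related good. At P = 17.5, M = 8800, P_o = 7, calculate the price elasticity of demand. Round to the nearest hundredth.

At the given point, x = 72.5 − 1.79(17.5) + 0.038(8800) − 2.6(7) = 72.5 − 31.325 + 334.4 − 18.2 = 357.375.
∂x/∂P = −1.79, so E_p = (−1.79)·(17.5/357.375) ≈ -0.09.
|E_p| < 1: demand is inelastic.

-0.09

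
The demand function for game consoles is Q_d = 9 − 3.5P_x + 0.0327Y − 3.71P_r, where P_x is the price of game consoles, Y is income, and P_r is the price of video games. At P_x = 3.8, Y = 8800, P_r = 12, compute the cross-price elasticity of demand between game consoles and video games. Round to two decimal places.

Q_d = 9 − 3.5(3.8) + 0.0327(8800) − 3.71(12) = 9 − 13.3 + 287.76 − 44.52 = 238.94.
∂Q_d/∂P_r = −3.71, so E_xy = -3.71·(12/238.94) ≈ -0.19.
E_xy < 0: the goods are complements.

-0.19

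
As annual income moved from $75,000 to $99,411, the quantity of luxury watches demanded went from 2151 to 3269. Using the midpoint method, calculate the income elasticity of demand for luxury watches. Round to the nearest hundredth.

%ΔQ = (3269 − 2151)/[(2151+3269)/2] = 1118/2710 ≈ 0.4125.
%ΔY = (99,411 − 75,000)/[(75,000+99,411)/2] = 24411/87205.5 ≈ 0.2799.
E_I = %ΔQ/%ΔY ≈ 1.47.
E_I > 1: normal good (luxury).

1.47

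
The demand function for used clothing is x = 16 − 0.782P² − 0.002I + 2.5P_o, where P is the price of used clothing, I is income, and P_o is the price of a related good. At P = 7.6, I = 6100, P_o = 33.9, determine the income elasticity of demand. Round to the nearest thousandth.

-0.281

Evaluating quantity at (P, I, P_o) gives x = 16 − 0.782(7.6)² − 0.002(6100) + 2.5(33.9) = 16 − 45.1683 − 12.2 + 84.75 = 43.3817.
∂x/∂I = −0.002, so E_I = -0.002·(6100/43.3817) ≈ -0.281.
E_I < 0: inferior good.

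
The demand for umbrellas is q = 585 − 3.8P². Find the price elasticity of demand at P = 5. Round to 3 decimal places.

At P = 5, q = 490.
dq/dP = −2·3.8·P = −38.
Point elasticity E = (dq/dP)·(P/q) = -38 × 5/490 ≈ -0.388.
|E| < 1, so demand is inelastic at this price.

-0.388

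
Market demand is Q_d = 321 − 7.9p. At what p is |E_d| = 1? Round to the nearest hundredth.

20.32

For linear demand Q_d = a − bp, E = −bp/(a − bp). |E| = 1 ⇒ bp = a − bp ⇒ p = a/(2b).
p = 321/(2·7.9) ≈ 20.32.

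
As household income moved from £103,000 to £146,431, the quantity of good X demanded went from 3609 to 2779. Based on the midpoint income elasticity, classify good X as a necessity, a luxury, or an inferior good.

%ΔQ = (2779 − 3609)/[(3609+2779)/2] = -830/3194 ≈ -0.2599.
%ΔI = (146,431 − 103,000)/[(103,000+146,431)/2] = 43431/124715.5 ≈ 0.3482.
E_I = %ΔQ/%ΔI ≈ -0.746.
E_I < 0: inferior good.

inferior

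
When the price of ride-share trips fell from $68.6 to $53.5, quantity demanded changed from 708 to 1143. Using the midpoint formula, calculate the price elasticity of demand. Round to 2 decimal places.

%ΔQ = (1143 − 708)/[(708 + 1143)/2] = 435/925.5 ≈ 0.4700.
%Δp = (53.5 − 68.6)/[(68.6 + 53.5)/2] = -15.1/61.05 ≈ -0.2473.
Arc elasticity E = %ΔQ/%Δp ≈ 0.4700/-0.2473 ≈ -1.90.
|E| > 1: demand is elastic over this range.

-1.90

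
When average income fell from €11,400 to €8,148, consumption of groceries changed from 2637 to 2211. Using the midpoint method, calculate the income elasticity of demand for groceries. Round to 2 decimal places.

0.53

%ΔQ = (2211 − 2637)/[(2637+2211)/2] = -426/2424 ≈ -0.1757.
%ΔI = (8,148 − 11,400)/[(11,400+8,148)/2] = -3252/9774 ≈ -0.3327.
E_I = %ΔQ/%ΔI ≈ 0.53.
E_I ∈ (0,1): normal good (necessity).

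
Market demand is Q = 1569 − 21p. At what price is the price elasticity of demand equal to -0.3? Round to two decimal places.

Set −bp/(a − bp) = −0.3 ⇒ bp = 0.3(a − bp) ⇒ bp(1+0.3) = 0.3·a.
p = 0.3·1569/(21·1.3) ≈ 17.24.

17.24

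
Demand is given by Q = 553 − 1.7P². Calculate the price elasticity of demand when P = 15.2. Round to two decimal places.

At P = 15.2, Q = 160.232.
dQ/dP = −2·1.7·P = −51.68.
Point elasticity E = (dQ/dP)·(P/Q) = -51.68 × 15.2/160.232 ≈ -4.90.
|E| > 1, so demand is elastic at this price.

-4.90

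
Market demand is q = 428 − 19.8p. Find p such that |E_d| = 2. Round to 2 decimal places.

Set −bp/(a − bp) = −2 ⇒ bp = 2(a − bp) ⇒ bp(1+2) = 2·a.
p = 2·428/(19.8·3) ≈ 14.41.

14.41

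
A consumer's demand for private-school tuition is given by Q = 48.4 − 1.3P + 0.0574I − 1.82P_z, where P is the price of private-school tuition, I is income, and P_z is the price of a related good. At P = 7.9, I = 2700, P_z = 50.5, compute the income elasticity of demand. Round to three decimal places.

Evaluating quantity at (P, I, P_z) gives Q = 48.4 − 1.3(7.9) + 0.0574(2700) − 1.82(50.5) = 48.4 − 10.27 + 154.98 − 91.91 = 101.2.
∂Q/∂I = +0.0574, so E_I = 0.0574·(2700/101.2) ≈ 1.531.
E_I > 1: normal good (luxury).

1.531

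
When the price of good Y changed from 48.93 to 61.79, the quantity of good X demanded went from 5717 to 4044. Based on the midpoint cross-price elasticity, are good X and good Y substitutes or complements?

complements

%ΔQ_x = (4044 − 5717)/[(5717+4044)/2] = -1673/4880.5 ≈ -0.3428.
%ΔP_y = (61.79 − 48.93)/[(48.93+61.79)/2] ≈ 0.2323.
E_xy = -0.3428/0.2323 ≈ -1.476.
E_xy < 0, so the goods are complements.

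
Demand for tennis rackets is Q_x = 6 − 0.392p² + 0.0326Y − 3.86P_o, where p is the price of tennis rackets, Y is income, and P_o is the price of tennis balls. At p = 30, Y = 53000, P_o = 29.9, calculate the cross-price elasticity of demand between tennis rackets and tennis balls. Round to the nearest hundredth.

At the given point, Q_x = 6 − 0.392(30)² + 0.0326(53000) − 3.86(29.9) = 6 − 352.8 + 1727.8 − 115.414 = 1265.586.
∂Q_x/∂P_o = −3.86, so E_xy = -3.86·(29.9/1265.586) ≈ -0.09.
E_xy < 0: the goods are complements.

-0.09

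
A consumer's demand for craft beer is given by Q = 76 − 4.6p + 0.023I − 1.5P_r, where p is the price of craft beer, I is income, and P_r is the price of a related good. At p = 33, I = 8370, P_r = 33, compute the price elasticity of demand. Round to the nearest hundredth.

-2.26

Substituting, Q = 76 − 4.6(33) + 0.023(8370) − 1.5(33) = 76 − 151.8 + 192.51 − 49.5 = 67.21.
∂Q/∂p = −4.6, so E_p = (−4.6)·(33/67.21) ≈ -2.26.
|E_p| > 1: demand is elastic.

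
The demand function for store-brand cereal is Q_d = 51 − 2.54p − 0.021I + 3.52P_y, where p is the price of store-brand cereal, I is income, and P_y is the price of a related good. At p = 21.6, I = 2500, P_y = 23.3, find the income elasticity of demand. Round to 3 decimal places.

At the given point, Q_d = 51 − 2.54(21.6) − 0.021(2500) + 3.52(23.3) = 51 − 54.864 − 52.5 + 82.016 = 25.652.
∂Q_d/∂I = −0.021, so E_I = -0.021·(2500/25.652) ≈ -2.047.
E_I < 0: inferior good.

-2.047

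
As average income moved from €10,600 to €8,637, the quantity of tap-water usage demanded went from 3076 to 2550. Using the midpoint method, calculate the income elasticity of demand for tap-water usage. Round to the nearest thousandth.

0.916

%ΔQ = (2550 − 3076)/[(3076+2550)/2] = -526/2813 ≈ -0.1870.
%ΔM = (8,637 − 10,600)/[(10,600+8,637)/2] = -1963/9618.5 ≈ -0.2041.
E_I = %ΔQ/%ΔM ≈ 0.916.
E_I ∈ (0,1): normal good (necessity).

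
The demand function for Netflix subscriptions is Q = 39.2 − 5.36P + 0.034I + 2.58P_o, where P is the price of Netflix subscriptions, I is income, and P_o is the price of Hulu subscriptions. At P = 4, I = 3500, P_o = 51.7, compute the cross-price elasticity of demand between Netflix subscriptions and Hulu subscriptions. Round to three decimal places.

At the given point, Q = 39.2 − 5.36(4) + 0.034(3500) + 2.58(51.7) = 39.2 − 21.44 + 119 + 133.386 = 270.146.
∂Q/∂P_o = +2.58, so E_xy = 2.58·(51.7/270.146) ≈ 0.494.
E_xy > 0: the goods are substitutes.

0.494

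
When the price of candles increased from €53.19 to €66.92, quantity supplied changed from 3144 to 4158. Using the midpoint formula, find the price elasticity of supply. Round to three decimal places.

1.215

%ΔQ = (4158 − 3144)/[(3144 + 4158)/2] = 1014/3651 ≈ 0.2777.
%ΔP = (66.92 − 53.19)/[(53.19 + 66.92)/2] = 13.73/60.055 ≈ 0.2286.
Arc elasticity E = %ΔQ/%ΔP ≈ 0.2777/0.2286 ≈ 1.215.
|E| > 1: supply is elastic over this range.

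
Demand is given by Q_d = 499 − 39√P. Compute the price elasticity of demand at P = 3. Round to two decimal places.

At P = 3, Q_d = 431.45.
dQ_d/dP = −39/(2√P) = −39/(2·1.7321).
Point elasticity E = (dQ_d/dP)·(P/Q_d) = -11.2583 × 3/431.45 ≈ -0.08.
|E| < 1, so demand is inelastic at this price.

-0.08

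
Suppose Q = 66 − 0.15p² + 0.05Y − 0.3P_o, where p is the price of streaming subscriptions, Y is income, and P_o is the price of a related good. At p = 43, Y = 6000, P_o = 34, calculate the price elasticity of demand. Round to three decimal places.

At the given point, Q = 66 − 0.15(43)² + 0.05(6000) − 0.3(34) = 66 − 277.35 + 300 − 10.2 = 78.45.
∂Q/∂p = −2·0.15·p = -12.9, so E_p = -12.9·(43/78.45) ≈ -7.071.
|E_p| > 1: demand is elastic.

-7.071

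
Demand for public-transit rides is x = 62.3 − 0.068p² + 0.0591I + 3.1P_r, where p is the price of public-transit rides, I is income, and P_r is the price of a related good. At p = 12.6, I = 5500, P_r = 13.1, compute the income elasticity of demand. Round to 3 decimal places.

x = 62.3 − 0.068(12.6)² + 0.0591(5500) + 3.1(13.1) = 62.3 − 10.7957 + 325.05 + 40.61 = 417.1643.
∂x/∂I = +0.0591, so E_I = 0.0591·(5500/417.1643) ≈ 0.779.
E_I ∈ (0,1): normal good (necessity).

0.779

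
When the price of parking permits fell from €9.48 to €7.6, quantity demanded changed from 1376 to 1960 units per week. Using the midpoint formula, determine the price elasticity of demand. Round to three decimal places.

%ΔQ = (1960 − 1376)/[(1376 + 1960)/2] = 584/1668 ≈ 0.3501.
%ΔP = (7.6 − 9.48)/[(9.48 + 7.6)/2] = -1.88/8.54 ≈ -0.2201.
Arc elasticity E = %ΔQ/%ΔP ≈ 0.3501/-0.2201 ≈ -1.590.
|E| > 1: demand is elastic over this range.

-1.590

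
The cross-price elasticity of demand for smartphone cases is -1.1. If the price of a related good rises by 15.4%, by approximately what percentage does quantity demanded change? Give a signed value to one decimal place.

-16.9

%ΔQ ≈ E × %ΔP_y = (-1.1) × (15.4%) ≈ -16.9%.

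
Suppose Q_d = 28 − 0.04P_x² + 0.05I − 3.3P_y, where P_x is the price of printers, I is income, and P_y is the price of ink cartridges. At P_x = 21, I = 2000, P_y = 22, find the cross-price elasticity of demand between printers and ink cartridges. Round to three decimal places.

Evaluating quantity at (P_x, I, P_y) gives Q_d = 28 − 0.04(21)² + 0.05(2000) − 3.3(22) = 28 − 17.64 + 100 − 72.6 = 37.76.
∂Q_d/∂P_y = −3.3, so E_xy = -3.3·(22/37.76) ≈ -1.923.
E_xy < 0: the goods are complements.

-1.923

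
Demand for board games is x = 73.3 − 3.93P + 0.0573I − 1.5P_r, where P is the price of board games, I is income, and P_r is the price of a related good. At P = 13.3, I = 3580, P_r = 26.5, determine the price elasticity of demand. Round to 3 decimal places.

x = 73.3 − 3.93(13.3) + 0.0573(3580) − 1.5(26.5) = 73.3 − 52.269 + 205.134 − 39.75 = 186.415.
∂x/∂P = −3.93, so E_p = (−3.93)·(13.3/186.415) ≈ -0.280.
|E_p| < 1: demand is inelastic.

-0.280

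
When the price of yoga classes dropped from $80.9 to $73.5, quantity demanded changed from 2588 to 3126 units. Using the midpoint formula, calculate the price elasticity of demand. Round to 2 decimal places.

%Δq = (3126 − 2588)/[(2588 + 3126)/2] = 538/2857 ≈ 0.1883.
%ΔP = (73.5 − 80.9)/[(80.9 + 73.5)/2] = -7.4/77.2 ≈ -0.0959.
Arc elasticity E = %Δq/%ΔP ≈ 0.1883/-0.0959 ≈ -1.96.
|E| > 1: demand is elastic over this range.

-1.96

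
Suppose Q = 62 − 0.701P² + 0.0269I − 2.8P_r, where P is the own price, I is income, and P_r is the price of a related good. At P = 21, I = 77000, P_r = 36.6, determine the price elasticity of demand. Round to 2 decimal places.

First evaluate Q: 62 − 0.701(21)² + 0.0269(77000) − 2.8(36.6) = 62 − 309.141 + 2071.3 − 102.48 = 1721.679.
∂Q/∂P = −2·0.701·P = -29.442, so E_p = -29.442·(21/1721.679) ≈ -0.36.
|E_p| < 1: demand is inelastic.

-0.36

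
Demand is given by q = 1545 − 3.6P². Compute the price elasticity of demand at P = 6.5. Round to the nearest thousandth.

At P = 6.5, q = 1392.9.
dq/dP = −2·3.6·P = −46.8.
Point elasticity E = (dq/dP)·(P/q) = -46.8 × 6.5/1392.9 ≈ -0.218.
|E| < 1, so demand is inelastic at this price.

-0.218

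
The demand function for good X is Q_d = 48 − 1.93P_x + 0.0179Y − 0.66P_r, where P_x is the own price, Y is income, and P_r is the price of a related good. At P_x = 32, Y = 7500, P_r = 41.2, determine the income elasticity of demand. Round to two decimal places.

1.44

Q_d = 48 − 1.93(32) + 0.0179(7500) − 0.66(41.2) = 48 − 61.76 + 134.25 − 27.192 = 93.298.
∂Q_d/∂Y = +0.0179, so E_I = 0.0179·(7500/93.298) ≈ 1.44.
E_I > 1: normal good (luxury).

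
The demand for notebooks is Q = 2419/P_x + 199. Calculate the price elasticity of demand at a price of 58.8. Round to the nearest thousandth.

At P_x = 58.8, Q = 240.1395.
dQ/dP_x = −2419/P_x² = −0.6997.
Point elasticity E = (dQ/dP_x)·(P_x/Q) = -0.6997 × 58.8/240.1395 ≈ -0.171.
|E| < 1, so demand is inelastic at this price.

-0.171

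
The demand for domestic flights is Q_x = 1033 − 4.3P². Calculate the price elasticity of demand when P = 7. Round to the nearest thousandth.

At P = 7, Q_x = 822.3.
dQ_x/dP = −2·4.3·P = −60.2.
Point elasticity E = (dQ_x/dP)·(P/Q_x) = -60.2 × 7/822.3 ≈ -0.512.
|E| < 1, so demand is inelastic at this price.

-0.512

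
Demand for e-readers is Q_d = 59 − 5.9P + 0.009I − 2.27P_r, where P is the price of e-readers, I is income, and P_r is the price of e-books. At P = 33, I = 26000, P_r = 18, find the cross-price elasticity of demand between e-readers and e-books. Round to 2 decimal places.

-0.71

At the given point, Q_d = 59 − 5.9(33) + 0.009(26000) − 2.27(18) = 59 − 194.7 + 234 − 40.86 = 57.44.
∂Q_d/∂P_r = −2.27, so E_xy = -2.27·(18/57.44) ≈ -0.71.
E_xy < 0: the goods are complements.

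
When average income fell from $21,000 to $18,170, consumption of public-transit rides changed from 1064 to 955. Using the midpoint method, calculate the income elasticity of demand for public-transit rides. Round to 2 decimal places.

%ΔQ = (955 − 1064)/[(1064+955)/2] = -109/1009.5 ≈ -0.1080.
%ΔI = (18,170 − 21,000)/[(21,000+18,170)/2] = -2830/19585 ≈ -0.1445.
E_I = %ΔQ/%ΔI ≈ 0.75.
E_I ∈ (0,1): normal good (necessity).

0.75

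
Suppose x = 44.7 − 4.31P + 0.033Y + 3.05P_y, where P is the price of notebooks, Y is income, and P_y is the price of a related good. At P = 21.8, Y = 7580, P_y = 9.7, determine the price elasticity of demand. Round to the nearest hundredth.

-0.41

Substituting, x = 44.7 − 4.31(21.8) + 0.033(7580) + 3.05(9.7) = 44.7 − 93.958 + 250.14 + 29.585 = 230.467.
∂x/∂P = −4.31, so E_p = (−4.31)·(21.8/230.467) ≈ -0.41.
|E_p| < 1: demand is inelastic.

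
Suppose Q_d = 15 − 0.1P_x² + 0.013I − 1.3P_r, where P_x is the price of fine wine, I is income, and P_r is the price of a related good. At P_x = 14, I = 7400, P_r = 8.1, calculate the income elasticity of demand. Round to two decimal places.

1.19

Substituting, Q_d = 15 − 0.1(14)² + 0.013(7400) − 1.3(8.1) = 15 − 19.6 + 96.2 − 10.53 = 81.07.
∂Q_d/∂I = +0.013, so E_I = 0.013·(7400/81.07) ≈ 1.19.
E_I > 1: normal good (luxury).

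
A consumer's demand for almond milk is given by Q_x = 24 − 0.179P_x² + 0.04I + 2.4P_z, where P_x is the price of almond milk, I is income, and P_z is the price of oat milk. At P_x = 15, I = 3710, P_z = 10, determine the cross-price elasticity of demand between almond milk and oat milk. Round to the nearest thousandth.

At the given point, Q_x = 24 − 0.179(15)² + 0.04(3710) + 2.4(10) = 24 − 40.275 + 148.4 + 24 = 156.125.
∂Q_x/∂P_z = +2.4, so E_xy = 2.4·(10/156.125) ≈ 0.154.
E_xy > 0: the goods are substitutes.

0.154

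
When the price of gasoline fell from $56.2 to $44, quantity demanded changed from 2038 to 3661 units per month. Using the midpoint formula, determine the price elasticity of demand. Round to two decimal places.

%ΔQ = (3661 − 2038)/[(2038 + 3661)/2] = 1623/2849.5 ≈ 0.5696.
%ΔP = (44 − 56.2)/[(56.2 + 44)/2] = -12.2/50.1 ≈ -0.2435.
Arc elasticity E = %ΔQ/%ΔP ≈ 0.5696/-0.2435 ≈ -2.34.
|E| > 1: demand is elastic over this range.

-2.34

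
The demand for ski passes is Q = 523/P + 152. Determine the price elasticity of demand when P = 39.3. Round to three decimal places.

At P = 39.3, Q = 165.3079.
dQ/dP = −523/P² = −0.3386.
Point elasticity E = (dQ/dP)·(P/Q) = -0.3386 × 39.3/165.3079 ≈ -0.081.
|E| < 1, so demand is inelastic at this price.

-0.081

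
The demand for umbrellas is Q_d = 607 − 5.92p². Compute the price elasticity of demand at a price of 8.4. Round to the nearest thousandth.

-4.414

At p = 8.4, Q_d = 189.2848.
dQ_d/dp = −2·5.92·p = −99.456.
Point elasticity E = (dQ_d/dp)·(p/Q_d) = -99.456 × 8.4/189.2848 ≈ -4.414.
|E| > 1, so demand is elastic at this price.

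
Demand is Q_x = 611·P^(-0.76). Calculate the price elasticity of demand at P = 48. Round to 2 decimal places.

-0.76

For a Cobb–Douglas (constant-elasticity) form Q_x = A·P^α·…, the elasticity with respect to P equals the exponent α at every point.
Here the exponent on P is -0.76, so the price elasticity of demand is -0.76.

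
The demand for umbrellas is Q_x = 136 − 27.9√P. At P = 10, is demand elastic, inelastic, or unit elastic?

inelastic

At P = 10, Q_x = 47.7725.
dQ_x/dP = −27.9/(2√P) = −27.9/(2·3.1623).
Point elasticity E = (dQ_x/dP)·(P/Q_x) = -4.4114 × 10/47.7725 ≈ -0.923.
|E| ≈ 0.923 < 1, so demand is inelastic.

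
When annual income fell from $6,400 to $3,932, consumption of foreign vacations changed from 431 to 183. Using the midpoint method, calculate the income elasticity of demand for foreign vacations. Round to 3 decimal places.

%ΔQ = (183 − 431)/[(431+183)/2] = -248/307 ≈ -0.8078.
%ΔI = (3,932 − 6,400)/[(6,400+3,932)/2] = -2468/5166 ≈ -0.4777.
E_I = %ΔQ/%ΔI ≈ 1.691.
E_I > 1: normal good (luxury).

1.691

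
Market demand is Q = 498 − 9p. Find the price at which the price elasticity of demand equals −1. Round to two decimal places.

27.67

For linear demand Q = a − bp, E = −bp/(a − bp). |E| = 1 ⇒ bp = a − bp ⇒ p = a/(2b).
p = 498/(2·9) ≈ 27.67.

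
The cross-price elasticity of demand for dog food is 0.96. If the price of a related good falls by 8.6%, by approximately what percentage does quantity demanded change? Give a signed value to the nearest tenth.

%ΔQ ≈ E × %ΔP_y = (0.96) × (-8.6%) ≈ -8.3%.

-8.3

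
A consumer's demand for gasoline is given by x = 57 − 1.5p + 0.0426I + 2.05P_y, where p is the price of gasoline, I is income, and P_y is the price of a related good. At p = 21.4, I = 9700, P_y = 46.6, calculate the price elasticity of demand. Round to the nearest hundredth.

-0.06

At the given point, x = 57 − 1.5(21.4) + 0.0426(9700) + 2.05(46.6) = 57 − 32.1 + 413.22 + 95.53 = 533.65.
∂x/∂p = −1.5, so E_p = (−1.5)·(21.4/533.65) ≈ -0.06.
|E_p| < 1: demand is inelastic.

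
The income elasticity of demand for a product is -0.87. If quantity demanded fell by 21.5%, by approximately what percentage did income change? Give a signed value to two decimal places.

24.71

%ΔQ ≈ E × %ΔI ⇒ %ΔI = %ΔQ / E = (-21.5%)/(-0.87) ≈ 24.71%.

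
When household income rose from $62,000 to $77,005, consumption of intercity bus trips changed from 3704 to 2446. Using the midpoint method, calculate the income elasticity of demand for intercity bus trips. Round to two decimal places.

-1.89

%ΔQ = (2446 − 3704)/[(3704+2446)/2] = -1258/3075 ≈ -0.4091.
%ΔM = (77,005 − 62,000)/[(62,000+77,005)/2] = 15005/69502.5 ≈ 0.2159.
E_I = %ΔQ/%ΔM ≈ -1.89.
E_I < 0: inferior good.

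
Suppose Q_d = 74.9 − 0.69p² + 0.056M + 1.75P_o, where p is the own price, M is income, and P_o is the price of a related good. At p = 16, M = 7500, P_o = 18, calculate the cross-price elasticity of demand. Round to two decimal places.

Evaluating quantity at (p, M, P_o) gives Q_d = 74.9 − 0.69(16)² + 0.056(7500) + 1.75(18) = 74.9 − 176.64 + 420 + 31.5 = 349.76.
∂Q_d/∂P_o = +1.75, so E_xy = 1.75·(18/349.76) ≈ 0.09.
E_xy > 0: the goods are substitutes.

0.09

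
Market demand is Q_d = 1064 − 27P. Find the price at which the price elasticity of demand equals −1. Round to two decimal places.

19.70

For linear demand Q_d = a − bP, E = −bP/(a − bP). |E| = 1 ⇒ bP = a − bP ⇒ P = a/(2b).
P = 1064/(2·27) ≈ 19.70.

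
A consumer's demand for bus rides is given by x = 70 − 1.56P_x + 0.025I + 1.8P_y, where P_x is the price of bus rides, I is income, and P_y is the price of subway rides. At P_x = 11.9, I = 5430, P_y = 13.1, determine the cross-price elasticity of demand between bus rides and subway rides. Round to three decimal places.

0.112

At the given point, x = 70 − 1.56(11.9) + 0.025(5430) + 1.8(13.1) = 70 − 18.564 + 135.75 + 23.58 = 210.766.
∂x/∂P_y = +1.8, so E_xy = 1.8·(13.1/210.766) ≈ 0.112.
E_xy > 0: the goods are substitutes.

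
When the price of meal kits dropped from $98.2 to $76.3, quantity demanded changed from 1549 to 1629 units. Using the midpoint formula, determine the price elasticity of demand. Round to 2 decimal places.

%ΔQ = (1629 − 1549)/[(1549 + 1629)/2] = 80/1589 ≈ 0.0503.
%ΔP = (76.3 − 98.2)/[(98.2 + 76.3)/2] = -21.9/87.25 ≈ -0.2510.
Arc elasticity E = %ΔQ/%ΔP ≈ 0.0503/-0.2510 ≈ -0.20.
|E| < 1: demand is inelastic over this range.

-0.20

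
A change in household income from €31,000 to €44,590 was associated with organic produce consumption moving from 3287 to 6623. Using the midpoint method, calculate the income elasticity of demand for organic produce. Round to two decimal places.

%ΔQ = (6623 − 3287)/[(3287+6623)/2] = 3336/4955 ≈ 0.6733.
%ΔM = (44,590 − 31,000)/[(31,000+44,590)/2] = 13590/37795 ≈ 0.3596.
E_I = %ΔQ/%ΔM ≈ 1.87.
E_I > 1: normal good (luxury).

1.87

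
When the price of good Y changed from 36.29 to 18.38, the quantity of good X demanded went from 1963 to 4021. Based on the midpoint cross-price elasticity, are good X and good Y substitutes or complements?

complements

%ΔQ_x = (4021 − 1963)/[(1963+4021)/2] = 2058/2992 ≈ 0.6878.
%ΔP_y = (18.38 − 36.29)/[(36.29+18.38)/2] ≈ -0.6552.
E_xy = 0.6878/-0.6552 ≈ -1.050.
E_xy < 0, so the goods are complements.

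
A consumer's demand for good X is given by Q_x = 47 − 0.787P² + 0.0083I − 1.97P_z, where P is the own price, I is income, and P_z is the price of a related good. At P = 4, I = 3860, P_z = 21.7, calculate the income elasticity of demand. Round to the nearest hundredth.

1.35

Evaluating quantity at (P, I, P_z) gives Q_x = 47 − 0.787(4)² + 0.0083(3860) − 1.97(21.7) = 47 − 12.592 + 32.038 − 42.749 = 23.697.
∂Q_x/∂I = +0.0083, so E_I = 0.0083·(3860/23.697) ≈ 1.35.
E_I > 1: normal good (luxury).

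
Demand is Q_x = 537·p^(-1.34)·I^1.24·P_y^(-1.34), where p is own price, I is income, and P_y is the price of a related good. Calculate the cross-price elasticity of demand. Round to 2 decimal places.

For a Cobb–Douglas (constant-elasticity) form Q_x = A·P_y^α·…, the elasticity with respect to P_y equals the exponent α at every point.
Here the exponent on P_y is -1.34, so the cross-price elasticity of demand is -1.34.

-1.34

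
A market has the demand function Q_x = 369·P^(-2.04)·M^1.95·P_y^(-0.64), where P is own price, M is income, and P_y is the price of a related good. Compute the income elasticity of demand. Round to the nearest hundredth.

For a Cobb–Douglas (constant-elasticity) form Q_x = A·M^α·…, the elasticity with respect to M equals the exponent α at every point.
Here the exponent on M is 1.95, so the income elasticity of demand is 1.95.

1.95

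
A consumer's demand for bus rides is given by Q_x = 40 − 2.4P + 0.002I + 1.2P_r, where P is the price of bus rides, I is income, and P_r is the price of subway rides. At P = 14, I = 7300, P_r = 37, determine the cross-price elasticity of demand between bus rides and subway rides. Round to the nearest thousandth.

Evaluating quantity at (P, I, P_r) gives Q_x = 40 − 2.4(14) + 0.002(7300) + 1.2(37) = 40 − 33.6 + 14.6 + 44.4 = 65.4.
∂Q_x/∂P_r = +1.2, so E_xy = 1.2·(37/65.4) ≈ 0.679.
E_xy > 0: the goods are substitutes.

0.679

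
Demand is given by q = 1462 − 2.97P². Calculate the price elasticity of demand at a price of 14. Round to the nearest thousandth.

At P = 14, q = 879.88.
dq/dP = −2·2.97·P = −83.16.
Point elasticity E = (dq/dP)·(P/q) = -83.16 × 14/879.88 ≈ -1.323.
|E| > 1, so demand is elastic at this price.

-1.323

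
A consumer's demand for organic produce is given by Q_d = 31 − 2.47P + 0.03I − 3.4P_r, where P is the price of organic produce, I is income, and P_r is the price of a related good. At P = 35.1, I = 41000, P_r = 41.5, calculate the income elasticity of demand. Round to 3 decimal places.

1.190

Substituting, Q_d = 31 − 2.47(35.1) + 0.03(41000) − 3.4(41.5) = 31 − 86.697 + 1230 − 141.1 = 1033.203.
∂Q_d/∂I = +0.03, so E_I = 0.03·(41000/1033.203) ≈ 1.190.
E_I > 1: normal good (luxury).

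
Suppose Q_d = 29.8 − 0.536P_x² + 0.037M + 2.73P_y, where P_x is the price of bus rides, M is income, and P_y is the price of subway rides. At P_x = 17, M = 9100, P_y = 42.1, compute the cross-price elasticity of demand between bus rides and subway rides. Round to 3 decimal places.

Q_d = 29.8 − 0.536(17)² + 0.037(9100) + 2.73(42.1) = 29.8 − 154.904 + 336.7 + 114.933 = 326.529.
∂Q_d/∂P_y = +2.73, so E_xy = 2.73·(42.1/326.529) ≈ 0.352.
E_xy > 0: the goods are substitutes.

0.352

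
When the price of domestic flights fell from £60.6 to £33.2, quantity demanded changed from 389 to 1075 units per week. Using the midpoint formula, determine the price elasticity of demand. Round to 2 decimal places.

%Δq = (1075 − 389)/[(389 + 1075)/2] = 686/732 ≈ 0.9372.
%Δp = (33.2 − 60.6)/[(60.6 + 33.2)/2] = -27.4/46.9 ≈ -0.5842.
Arc elasticity E = %Δq/%Δp ≈ 0.9372/-0.5842 ≈ -1.60.
|E| > 1: demand is elastic over this range.

-1.60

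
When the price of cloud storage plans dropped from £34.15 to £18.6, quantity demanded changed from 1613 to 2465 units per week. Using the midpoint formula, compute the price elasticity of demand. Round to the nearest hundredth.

%ΔQ = (2465 − 1613)/[(1613 + 2465)/2] = 852/2039 ≈ 0.4179.
%Δp = (18.6 − 34.15)/[(34.15 + 18.6)/2] = -15.55/26.375 ≈ -0.5896.
Arc elasticity E = %ΔQ/%Δp ≈ 0.4179/-0.5896 ≈ -0.71.
|E| < 1: demand is inelastic over this range.

-0.71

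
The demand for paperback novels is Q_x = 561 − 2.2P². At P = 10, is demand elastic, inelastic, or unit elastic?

elastic

At P = 10, Q_x = 341.
dQ_x/dP = −2·2.2·P = −44.
Point elasticity E = (dQ_x/dP)·(P/Q_x) = -44 × 10/341 ≈ -1.290.
|E| ≈ 1.290 > 1, so demand is elastic.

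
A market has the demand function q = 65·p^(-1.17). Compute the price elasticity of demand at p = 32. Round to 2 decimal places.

-1.17

For a Cobb–Douglas (constant-elasticity) form q = A·p^α·…, the elasticity with respect to p equals the exponent α at every point.
Here the exponent on p is -1.17, so the price elasticity of demand is -1.17.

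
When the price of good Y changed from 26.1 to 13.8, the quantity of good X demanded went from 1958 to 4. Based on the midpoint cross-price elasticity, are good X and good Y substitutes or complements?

substitutes

%ΔQ_x = (4 − 1958)/[(1958+4)/2] = -1954/981 ≈ -1.9918.
%ΔP_y = (13.8 − 26.1)/[(26.1+13.8)/2] ≈ -0.6165.
E_xy = -1.9918/-0.6165 ≈ 3.231.
E_xy > 0, so the goods are substitutes.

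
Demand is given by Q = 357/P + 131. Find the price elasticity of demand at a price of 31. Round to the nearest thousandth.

-0.081

At P = 31, Q = 142.5161.
dQ/dP = −357/P² = −0.3715.
Point elasticity E = (dQ/dP)·(P/Q) = -0.3715 × 31/142.5161 ≈ -0.081.
|E| < 1, so demand is inelastic at this price.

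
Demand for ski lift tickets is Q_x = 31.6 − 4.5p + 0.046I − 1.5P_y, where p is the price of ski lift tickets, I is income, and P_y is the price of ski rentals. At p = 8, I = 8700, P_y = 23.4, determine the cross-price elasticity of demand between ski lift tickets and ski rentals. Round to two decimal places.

-0.10

At the given point, Q_x = 31.6 − 4.5(8) + 0.046(8700) − 1.5(23.4) = 31.6 − 36 + 400.2 − 35.1 = 360.7.
∂Q_x/∂P_y = −1.5, so E_xy = -1.5·(23.4/360.7) ≈ -0.10.
E_xy < 0: the goods are complements.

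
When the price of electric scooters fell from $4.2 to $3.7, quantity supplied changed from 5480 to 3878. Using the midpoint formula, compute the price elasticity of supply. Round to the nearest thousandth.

%ΔQ = (3878 − 5480)/[(5480 + 3878)/2] = -1602/4679 ≈ -0.3424.
%ΔP = (3.7 − 4.2)/[(4.2 + 3.7)/2] = -0.5/3.95 ≈ -0.1266.
Arc elasticity E = %ΔQ/%ΔP ≈ -0.3424/-0.1266 ≈ 2.705.
|E| > 1: supply is elastic over this range.

2.705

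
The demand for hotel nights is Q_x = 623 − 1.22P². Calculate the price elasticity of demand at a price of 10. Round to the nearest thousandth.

At P = 10, Q_x = 501.
dQ_x/dP = −2·1.22·P = −24.4.
Point elasticity E = (dQ_x/dP)·(P/Q_x) = -24.4 × 10/501 ≈ -0.487.
|E| < 1, so demand is inelastic at this price.

-0.487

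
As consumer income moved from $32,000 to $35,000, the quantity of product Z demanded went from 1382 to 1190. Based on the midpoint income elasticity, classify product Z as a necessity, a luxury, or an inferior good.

%ΔQ = (1190 − 1382)/[(1382+1190)/2] = -192/1286 ≈ -0.1493.
%ΔI = (35,000 − 32,000)/[(32,000+35,000)/2] = 3000/33500 ≈ 0.0896.
E_I = %ΔQ/%ΔI ≈ -1.667.
E_I < 0: inferior good.

inferior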